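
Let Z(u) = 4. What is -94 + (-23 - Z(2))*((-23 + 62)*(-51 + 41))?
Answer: 10436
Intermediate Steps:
-94 + (-23 - Z(2))*((-23 + 62)*(-51 + 41)) = -94 + (-23 - 1*4)*((-23 + 62)*(-51 + 41)) = -94 + (-23 - 4)*(39*(-10)) = -94 - 27*(-390) = -94 + 10530 = 10436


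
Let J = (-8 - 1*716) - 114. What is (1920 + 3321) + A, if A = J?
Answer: 4403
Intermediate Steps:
J = -838 (J = (-8 - 716) - 114 = -724 - 114 = -838)
A = -838
(1920 + 3321) + A = (1920 + 3321) - 838 = 5241 - 838 = 4403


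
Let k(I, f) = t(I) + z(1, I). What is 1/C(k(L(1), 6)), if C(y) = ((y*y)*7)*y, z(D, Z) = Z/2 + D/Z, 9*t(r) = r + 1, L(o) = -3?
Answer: -5832/354571 ≈ -0.016448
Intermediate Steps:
t(r) = ⅑ + r/9 (t(r) = (r + 1)/9 = (1 + r)/9 = ⅑ + r/9)
z(D, Z) = Z/2 + D/Z (z(D, Z) = Z*(½) + D/Z = Z/2 + D/Z)
k(I, f) = ⅑ + 1/I + 11*I/18 (k(I, f) = (⅑ + I/9) + (I/2 + 1/I) = (⅑ + I/9) + (1/I + I/2) = ⅑ + 1/I + 11*I/18)
C(y) = 7*y³ (C(y) = (y²*7)*y = (7*y²)*y = 7*y³)
1/C(k(L(1), 6)) = 1/(7*((1/18)*(18 - 3*(2 + 11*(-3)))/(-3))³) = 1/(7*((1/18)*(-⅓)*(18 - 3*(2 - 33)))³) = 1/(7*((1/18)*(-⅓)*(18 - 3*(-31)))³) = 1/(7*((1/18)*(-⅓)*(18 + 93))³) = 1/(7*((1/18)*(-⅓)*111)³) = 1/(7*(-37/18)³) = 1/(7*(-50653/5832)) = 1/(-354571/5832) = -5832/354571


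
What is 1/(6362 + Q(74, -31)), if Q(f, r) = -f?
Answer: 1/6288 ≈ 0.00015903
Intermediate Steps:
1/(6362 + Q(74, -31)) = 1/(6362 - 1*74) = 1/(6362 - 74) = 1/6288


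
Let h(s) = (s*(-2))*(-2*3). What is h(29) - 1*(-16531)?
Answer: 16879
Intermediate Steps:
h(s) = 12*s (h(s) = -2*s*(-6) = 12*s)
h(29) - 1*(-16531) = 12*29 - 1*(-16531) = 348 + 16531 = 16879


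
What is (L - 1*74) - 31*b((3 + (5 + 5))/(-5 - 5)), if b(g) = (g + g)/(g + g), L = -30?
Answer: -135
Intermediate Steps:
b(g) = 1 (b(g) = (2*g)/((2*g)) = (2*g)*(1/(2*g)) = 1)
(L - 1*74) - 31*b((3 + (5 + 5))/(-5 - 5)) = (-30 - 1*74) - 31*1 = (-30 - 74) - 31 = -104 - 31 = -135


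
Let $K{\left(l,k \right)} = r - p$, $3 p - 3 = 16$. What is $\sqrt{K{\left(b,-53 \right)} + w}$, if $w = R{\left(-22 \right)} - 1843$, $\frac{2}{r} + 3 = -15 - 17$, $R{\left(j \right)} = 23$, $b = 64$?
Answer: $\frac{i \sqrt{20135955}}{105} \approx 42.736 i$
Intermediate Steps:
$p = \frac{19}{3}$ ($p = 1 + \frac{1}{3} \cdot 16 = 1 + \frac{16}{3} = \frac{19}{3} \approx 6.3333$)
$r = - \frac{2}{35}$ ($r = \frac{2}{-3 - 32} = \frac{2}{-35} = 2 \left(- \frac{1}{35}\right) = - \frac{2}{35} \approx -0.057143$)
$K{\left(l,k \right)} = - \frac{671}{105}$ ($K{\left(l,k \right)} = - \frac{2}{35} - \frac{19}{3} = - \frac{671}{105}$)
$w = -1820$ ($w = 23 - 1843 = -1820$)
$\sqrt{K{\left(b,-53 \right)} + w} = \sqrt{- \frac{671}{105} - 1820} = \sqrt{- \frac{191771}{105}} = \frac{i \sqrt{20135955}}{105}$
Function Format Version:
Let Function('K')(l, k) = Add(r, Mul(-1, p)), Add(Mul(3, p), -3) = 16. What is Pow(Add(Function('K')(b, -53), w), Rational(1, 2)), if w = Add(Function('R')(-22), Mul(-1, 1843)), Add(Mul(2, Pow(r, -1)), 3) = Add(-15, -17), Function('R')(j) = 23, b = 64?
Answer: Mul(Rational(1, 105), I, Pow(20135955, Rational(1, 2))) ≈ Mul(42.736, I)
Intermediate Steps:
p = Rational(19, 3) (p = Add(1, Mul(Rational(1, 3), 16)) = Add(1, Rational(16, 3)) = Rational(19, 3) ≈ 6.3333)
r = Rational(-2, 35) (r = Mul(2, Pow(Add(-3, Add(-15, -17)), -1)) = Mul(2, Pow(Add(-3, -32), -1)) = Mul(2, Pow(-35, -1)) = Mul(2, Rational(-1, 35)) = Rational(-2, 35) ≈ -0.057143)
Function('K')(l, k) = Rational(-671, 105) (Function('K')(l, k) = Add(Rational(-2, 35), Mul(-1, Rational(19, 3))) = Add(Rational(-2, 35), Rational(-19, 3)) = Rational(-671, 105))
w = -1820 (w = Add(23, Mul(-1, 1843)) = Add(23, -1843) = -1820)
Pow(Add(Function('K')(b, -53), w), Rational(1, 2)) = Pow(Add(Rational(-671, 105), -1820), Rational(1, 2)) = Pow(Rational(-191771, 105), Rational(1, 2)) = Mul(Rational(1, 105), I, Pow(20135955, Rational(1, 2)))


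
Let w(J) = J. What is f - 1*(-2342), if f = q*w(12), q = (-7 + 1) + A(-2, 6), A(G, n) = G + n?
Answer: 2318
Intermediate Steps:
q = -2 (q = (-7 + 1) + (-2 + 6) = -6 + 4 = -2)
f = -24 (f = -2*12 = -24)
f - 1*(-2342) = -24 - 1*(-2342) = -24 + 2342 = 2318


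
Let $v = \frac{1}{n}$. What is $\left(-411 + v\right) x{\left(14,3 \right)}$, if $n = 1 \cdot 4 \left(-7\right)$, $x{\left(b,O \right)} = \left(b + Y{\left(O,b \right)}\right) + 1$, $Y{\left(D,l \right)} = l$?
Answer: $- \frac{333761}{28} \approx -11920.0$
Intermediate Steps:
$x{\left(b,O \right)} = 1 + 2 b$ ($x{\left(b,O \right)} = \left(b + b\right) + 1 = 2 b + 1 = 1 + 2 b$)
$n = -28$ ($n = 4 \left(-7\right) = -28$)
$v = - \frac{1}{28}$ ($v = \frac{1}{-28} = - \frac{1}{28} \approx -0.035714$)
$\left(-411 + v\right) x{\left(14,3 \right)} = \left(-411 - \frac{1}{28}\right) \left(1 + 2 \cdot 14\right) = - \frac{11509 \left(1 + 28\right)}{28} = \left(- \frac{11509}{28}\right) 29 = - \frac{333761}{28}$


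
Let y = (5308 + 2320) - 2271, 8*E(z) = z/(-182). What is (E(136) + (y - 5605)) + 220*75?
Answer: 2957847/182 ≈ 16252.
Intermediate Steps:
E(z) = -z/1456 (E(z) = (z/(-182))/8 = (z*(-1/182))/8 = (-z/182)/8 = -z/1456)
y = 5357 (y = 7628 - 2271 = 5357)
(E(136) + (y - 5605)) + 220*75 = (-1/1456*136 + (5357 - 5605)) + 220*75 = (-17/182 - 248) + 16500 = -45153/182 + 16500 = 2957847/182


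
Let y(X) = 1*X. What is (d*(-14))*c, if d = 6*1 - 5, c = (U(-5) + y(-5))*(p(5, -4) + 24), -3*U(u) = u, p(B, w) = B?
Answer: 4060/3 ≈ 1353.3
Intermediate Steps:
U(u) = -u/3
y(X) = X
c = -290/3 (c = (-⅓*(-5) - 5)*(5 + 24) = (5/3 - 5)*29 = -10/3*29 = -290/3 ≈ -96.667)
d = 1 (d = 6 - 5 = 1)
(d*(-14))*c = (1*(-14))*(-290/3) = -14*(-290/3) = 4060/3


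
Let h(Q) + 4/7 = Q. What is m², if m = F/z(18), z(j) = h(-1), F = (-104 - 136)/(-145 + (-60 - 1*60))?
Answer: 112896/339889 ≈ 0.33216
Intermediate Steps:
h(Q) = -4/7 + Q
F = 48/53 (F = -240/(-145 + (-60 - 60)) = -240/(-145 - 120) = -240/(-265) = -240*(-1/265) = 48/53 ≈ 0.90566)
z(j) = -11/7 (z(j) = -4/7 - 1 = -11/7)
m = -336/583 (m = 48/(53*(-11/7)) = (48/53)*(-7/11) = -336/583 ≈ -0.57633)
m² = (-336/583)² = 112896/339889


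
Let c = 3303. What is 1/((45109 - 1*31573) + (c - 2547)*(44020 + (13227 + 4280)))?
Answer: 1/46527948 ≈ 2.1492e-8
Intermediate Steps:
1/((45109 - 1*31573) + (c - 2547)*(44020 + (13227 + 4280))) = 1/((45109 - 1*31573) + (3303 - 2547)*(44020 + (13227 + 4280))) = 1/((45109 - 31573) + 756*(44020 + 17507)) = 1/(13536 + 756*61527) = 1/(13536 + 46514412) = 1/46527948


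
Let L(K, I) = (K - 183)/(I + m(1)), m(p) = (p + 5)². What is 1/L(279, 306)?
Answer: 57/16 ≈ 3.5625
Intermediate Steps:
m(p) = (5 + p)²
L(K, I) = (-183 + K)/(36 + I) (L(K, I) = (K - 183)/(I + (5 + 1)²) = (-183 + K)/(I + 6²) = (-183 + K)/(I + 36) = (-183 + K)/(36 + I))
1/L(279, 306) = 1/((-183 + 279)/(36 + 306)) = 1/(96/342) = 1/((1/342)*96) = 1/(16/57) = 57/16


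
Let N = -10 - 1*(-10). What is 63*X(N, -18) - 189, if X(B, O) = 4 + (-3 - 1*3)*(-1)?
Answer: 441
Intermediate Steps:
N = 0 (N = -10 + 10 = 0)
X(B, O) = 10 (X(B, O) = 4 + (-3 - 3)*(-1) = 4 - 6*(-1) = 4 + 6 = 10)
63*X(N, -18) - 189 = 63*10 - 189 = 630 - 189 = 441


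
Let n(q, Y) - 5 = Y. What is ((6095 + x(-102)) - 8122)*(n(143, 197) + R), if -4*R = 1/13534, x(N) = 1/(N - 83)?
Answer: -1025189470779/2503790 ≈ -4.0946e+5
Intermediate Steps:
x(N) = 1/(-83 + N)
R = -1/54136 (R = -¼/13534 = -¼*1/13534 = -1/54136 ≈ -1.8472e-5)
n(q, Y) = 5 + Y
((6095 + x(-102)) - 8122)*(n(143, 197) + R) = ((6095 + 1/(-83 - 102)) - 8122)*((5 + 197) - 1/54136) = ((6095 + 1/(-185)) - 8122)*(202 - 1/54136) = ((6095 - 1/185) - 8122)*(10935471/54136) = (1127574/185 - 8122)*(10935471/54136) = -374996/185*10935471/54136 = -1025189470779/2503790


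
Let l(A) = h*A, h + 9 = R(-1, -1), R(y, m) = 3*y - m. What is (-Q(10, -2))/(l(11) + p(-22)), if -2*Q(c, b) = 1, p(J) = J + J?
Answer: -1/330 ≈ -0.0030303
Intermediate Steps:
p(J) = 2*J
R(y, m) = -m + 3*y
h = -11 (h = -9 + (-1*(-1) + 3*(-1)) = -9 + (1 - 3) = -9 - 2 = -11)
Q(c, b) = -½ (Q(c, b) = -½*1 = -½)
l(A) = -11*A
(-Q(10, -2))/(l(11) + p(-22)) = (-1*(-½))/(-11*11 + 2*(-22)) = 1/(2*(-121 - 44)) = (½)/(-165) = (½)*(-1/165) = -1/330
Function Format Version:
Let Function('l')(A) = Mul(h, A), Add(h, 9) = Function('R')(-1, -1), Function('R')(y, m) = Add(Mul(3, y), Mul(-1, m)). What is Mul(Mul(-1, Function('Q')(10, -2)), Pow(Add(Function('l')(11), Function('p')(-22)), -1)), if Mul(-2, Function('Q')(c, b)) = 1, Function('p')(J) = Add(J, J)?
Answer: Rational(-1, 330) ≈ -0.0030303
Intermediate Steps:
Function('p')(J) = Mul(2, J)
Function('R')(y, m) = Add(Mul(-1, m), Mul(3, y))
h = -11 (h = Add(-9, Add(Mul(-1, -1), Mul(3, -1))) = Add(-9, Add(1, -3)) = Add(-9, -2) = -11)
Function('Q')(c, b) = Rational(-1, 2) (Function('Q')(c, b) = Mul(Rational(-1, 2), 1) = Rational(-1, 2))
Function('l')(A) = Mul(-11, A)
Mul(Mul(-1, Function('Q')(10, -2)), Pow(Add(Function('l')(11), Function('p')(-22)), -1)) = Mul(Mul(-1, Rational(-1, 2)), Pow(Add(Mul(-11, 11), Mul(2, -22)), -1)) = Mul(Rational(1, 2), Pow(Add(-121, -44), -1)) = Mul(Rational(1, 2), Pow(-165, -1)) = Mul(Rational(1, 2), Rational(-1, 165)) = Rational(-1, 330)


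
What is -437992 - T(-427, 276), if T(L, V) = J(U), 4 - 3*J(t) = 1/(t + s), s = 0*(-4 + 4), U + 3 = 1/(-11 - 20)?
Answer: -123514151/282 ≈ -4.3799e+5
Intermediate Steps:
U = -94/31 (U = -3 + 1/(-11 - 20) = -3 + 1/(-31) = -3 - 1/31 = -94/31 ≈ -3.0323)
s = 0 (s = 0*0 = 0)
J(t) = 4/3 - 1/(3*t) (J(t) = 4/3 - 1/(3*(t + 0)) = 4/3 - 1/(3*t))
T(L, V) = 407/282 (T(L, V) = (-1 + 4*(-94/31))/(3*(-94/31)) = (1/3)*(-31/94)*(-1 - 376/31) = (1/3)*(-31/94)*(-407/31) = 407/282)
-437992 - T(-427, 276) = -437992 - 1*407/282 = -437992 - 407/282 = -123514151/282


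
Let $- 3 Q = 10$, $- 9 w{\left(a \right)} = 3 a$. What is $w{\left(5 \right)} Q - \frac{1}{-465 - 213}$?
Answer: $\frac{11303}{2034} \approx 5.557$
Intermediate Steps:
$w{\left(a \right)} = - \frac{a}{3}$ ($w{\left(a \right)} = - \frac{3 a}{9} = - \frac{a}{3}$)
$Q = - \frac{10}{3}$ ($Q = \left(- \frac{1}{3}\right) 10 = - \frac{10}{3} \approx -3.3333$)
$w{\left(5 \right)} Q - \frac{1}{-465 - 213} = \left(- \frac{1}{3}\right) 5 \left(- \frac{10}{3}\right) - \frac{1}{-465 - 213} = \left(- \frac{5}{3}\right) \left(- \frac{10}{3}\right) - \frac{1}{-678} = \frac{50}{9} - - \frac{1}{678} = \frac{50}{9} + \frac{1}{678} = \frac{11303}{2034}$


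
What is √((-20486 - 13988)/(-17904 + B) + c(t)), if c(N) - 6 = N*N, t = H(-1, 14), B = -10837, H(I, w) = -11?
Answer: 191*√2902841/28741 ≈ 11.323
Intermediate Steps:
t = -11
c(N) = 6 + N² (c(N) = 6 + N*N = 6 + N²)
√((-20486 - 13988)/(-17904 + B) + c(t)) = √((-20486 - 13988)/(-17904 - 10837) + (6 + (-11)²)) = √(-34474/(-28741) + (6 + 121)) = √(-34474*(-1/28741) + 127) = √(34474/28741 + 127) = √(3684581/28741) = 191*√2902841/28741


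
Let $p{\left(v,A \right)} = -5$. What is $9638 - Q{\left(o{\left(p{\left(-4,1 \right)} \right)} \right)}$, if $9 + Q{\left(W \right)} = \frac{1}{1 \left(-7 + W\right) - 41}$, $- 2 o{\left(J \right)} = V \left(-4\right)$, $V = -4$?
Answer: $\frac{540233}{56} \approx 9647.0$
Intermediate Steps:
$o{\left(J \right)} = -8$ ($o{\left(J \right)} = - \frac{\left(-4\right) \left(-4\right)}{2} = \left(- \frac{1}{2}\right) 16 = -8$)
$Q{\left(W \right)} = -9 + \frac{1}{-48 + W}$ ($Q{\left(W \right)} = -9 + \frac{1}{1 \left(-7 + W\right) - 41} = -9 + \frac{1}{\left(-7 + W\right) - 41} = -9 + \frac{1}{-48 + W}$)
$9638 - Q{\left(o{\left(p{\left(-4,1 \right)} \right)} \right)} = 9638 - \frac{433 - -72}{-48 - 8} = 9638 - \frac{433 + 72}{-56} = 9638 - \left(- \frac{1}{56}\right) 505 = 9638 - - \frac{505}{56} = 9638 + \frac{505}{56} = \frac{540233}{56}$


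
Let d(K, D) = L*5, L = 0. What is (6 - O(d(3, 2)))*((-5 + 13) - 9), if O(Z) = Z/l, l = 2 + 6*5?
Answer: -6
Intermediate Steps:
l = 32 (l = 2 + 30 = 32)
d(K, D) = 0 (d(K, D) = 0*5 = 0)
O(Z) = Z/32
(6 - O(d(3, 2)))*((-5 + 13) - 9) = (6 - 0/32)*((-5 + 13) - 9) = (6 - 1*0)*(8 - 9) = (6 + 0)*(-1) = 6*(-1) = -6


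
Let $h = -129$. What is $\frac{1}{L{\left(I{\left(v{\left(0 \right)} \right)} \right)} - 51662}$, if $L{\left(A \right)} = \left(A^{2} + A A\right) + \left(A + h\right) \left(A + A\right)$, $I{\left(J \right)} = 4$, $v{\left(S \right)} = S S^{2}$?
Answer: $- \frac{1}{52630} \approx -1.9001 \cdot 10^{-5}$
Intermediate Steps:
$v{\left(S \right)} = S^{3}$
$L{\left(A \right)} = 2 A^{2} + 2 A \left(-129 + A\right)$ ($L{\left(A \right)} = \left(A^{2} + A A\right) + \left(A - 129\right) \left(A + A\right) = \left(A^{2} + A^{2}\right) + \left(-129 + A\right) 2 A = 2 A^{2} + 2 A \left(-129 + A\right)$)
$\frac{1}{L{\left(I{\left(v{\left(0 \right)} \right)} \right)} - 51662} = \frac{1}{2 \cdot 4 \left(-129 + 2 \cdot 4\right) - 51662} = \frac{1}{2 \cdot 4 \left(-129 + 8\right) - 51662} = \frac{1}{2 \cdot 4 \left(-121\right) - 51662} = \frac{1}{-968 - 51662} = \frac{1}{-52630} = - \frac{1}{52630}$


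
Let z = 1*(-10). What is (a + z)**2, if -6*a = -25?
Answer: 1225/36 ≈ 34.028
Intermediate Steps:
z = -10
a = 25/6 (a = -1/6*(-25) = 25/6 ≈ 4.1667)
(a + z)**2 = (25/6 - 10)**2 = (-35/6)**2 = 1225/36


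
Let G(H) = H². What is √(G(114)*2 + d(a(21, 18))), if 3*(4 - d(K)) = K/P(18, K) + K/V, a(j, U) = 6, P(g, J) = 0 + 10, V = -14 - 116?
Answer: 8*√1716130/65 ≈ 161.23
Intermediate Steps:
V = -130
P(g, J) = 10
d(K) = 4 - 2*K/65 (d(K) = 4 - (K/10 + K/(-130))/3 = 4 - (K*(⅒) + K*(-1/130))/3 = 4 - (K/10 - K/130)/3 = 4 - 2*K/65)
√(G(114)*2 + d(a(21, 18))) = √(114²*2 + (4 - 2/65*6)) = √(12996*2 + (4 - 12/65)) = √(25992 + 248/65) = √(1689728/65) = 8*√1716130/65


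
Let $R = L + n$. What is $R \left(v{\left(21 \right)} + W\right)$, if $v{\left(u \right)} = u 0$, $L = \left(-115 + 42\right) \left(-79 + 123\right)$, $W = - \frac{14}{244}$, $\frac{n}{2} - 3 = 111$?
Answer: $\frac{10444}{61} \approx 171.21$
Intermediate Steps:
$n = 228$ ($n = 6 + 2 \cdot 111 = 6 + 222 = 228$)
$W = - \frac{7}{122}$ ($W = \left(-14\right) \frac{1}{244} = - \frac{7}{122} \approx -0.057377$)
$L = -3212$ ($L = \left(-73\right) 44 = -3212$)
$R = -2984$ ($R = -3212 + 228 = -2984$)
$v{\left(u \right)} = 0$
$R \left(v{\left(21 \right)} + W\right) = - 2984 \left(0 - \frac{7}{122}\right) = \left(-2984\right) \left(- \frac{7}{122}\right) = \frac{10444}{61}$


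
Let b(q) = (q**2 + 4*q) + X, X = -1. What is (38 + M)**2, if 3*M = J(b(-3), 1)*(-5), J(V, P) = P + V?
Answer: 1849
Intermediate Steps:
b(q) = -1 + q**2 + 4*q (b(q) = (q**2 + 4*q) - 1 = -1 + q**2 + 4*q)
M = 5 (M = ((1 + (-1 + (-3)**2 + 4*(-3)))*(-5))/3 = ((1 + (-1 + 9 - 12))*(-5))/3 = ((1 - 4)*(-5))/3 = (-3*(-5))/3 = (1/3)*15 = 5)
(38 + M)**2 = (38 + 5)**2 = 43**2 = 1849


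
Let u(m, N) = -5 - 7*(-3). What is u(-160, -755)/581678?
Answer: 8/290839 ≈ 2.7507e-5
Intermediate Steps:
u(m, N) = 16 (u(m, N) = -5 + 21 = 16)
u(-160, -755)/581678 = 16/581678 = 16*(1/581678) = 8/290839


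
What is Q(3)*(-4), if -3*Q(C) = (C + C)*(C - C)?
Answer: 0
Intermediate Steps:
Q(C) = 0 (Q(C) = -(C + C)*(C - C)/3 = -2*C*0/3 = -⅓*0 = 0)
Q(3)*(-4) = 0*(-4) = 0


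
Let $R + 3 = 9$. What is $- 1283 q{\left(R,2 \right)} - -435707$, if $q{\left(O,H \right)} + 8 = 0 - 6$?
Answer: $453669$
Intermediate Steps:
$R = 6$ ($R = -3 + 9 = 6$)
$q{\left(O,H \right)} = -14$ ($q{\left(O,H \right)} = -8 + \left(0 - 6\right) = -8 - 6 = -14$)
$- 1283 q{\left(R,2 \right)} - -435707 = \left(-1283\right) \left(-14\right) - -435707 = 17962 + 435707 = 453669$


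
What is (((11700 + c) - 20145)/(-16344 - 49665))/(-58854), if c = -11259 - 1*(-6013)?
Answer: -13691/3884893686 ≈ -3.5242e-6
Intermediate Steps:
c = -5246 (c = -11259 + 6013 = -5246)
(((11700 + c) - 20145)/(-16344 - 49665))/(-58854) = (((11700 - 5246) - 20145)/(-16344 - 49665))/(-58854) = ((6454 - 20145)/(-66009))*(-1/58854) = -13691*(-1/66009)*(-1/58854) = (13691/66009)*(-1/58854) = -13691/3884893686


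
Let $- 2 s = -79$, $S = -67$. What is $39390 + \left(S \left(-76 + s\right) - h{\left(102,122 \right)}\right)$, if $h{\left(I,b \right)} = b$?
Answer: $\frac{83427}{2} \approx 41714.0$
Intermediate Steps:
$s = \frac{79}{2}$ ($s = \left(- \frac{1}{2}\right) \left(-79\right) = \frac{79}{2} \approx 39.5$)
$39390 + \left(S \left(-76 + s\right) - h{\left(102,122 \right)}\right) = 39390 - \left(122 + 67 \left(-76 + \frac{79}{2}\right)\right) = 39390 - - \frac{4647}{2} = 39390 + \left(\frac{4891}{2} - 122\right) = 39390 + \frac{4647}{2} = \frac{83427}{2}$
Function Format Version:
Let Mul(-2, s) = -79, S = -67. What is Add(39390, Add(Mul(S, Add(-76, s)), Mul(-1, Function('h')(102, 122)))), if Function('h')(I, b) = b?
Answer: Rational(83427, 2) ≈ 41714.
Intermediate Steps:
s = Rational(79, 2) (s = Mul(Rational(-1, 2), -79) = Rational(79, 2) ≈ 39.500)
Add(39390, Add(Mul(S, Add(-76, s)), Mul(-1, Function('h')(102, 122)))) = Add(39390, Add(Mul(-67, Add(-76, Rational(79, 2))), Mul(-1, 122))) = Add(39390, Add(Mul(-67, Rational(-73, 2)), -122)) = Add(39390, Add(Rational(4891, 2), -122)) = Add(39390, Rational(4647, 2)) = Rational(83427, 2)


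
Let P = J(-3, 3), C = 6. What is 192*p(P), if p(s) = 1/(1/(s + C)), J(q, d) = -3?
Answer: 576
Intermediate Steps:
P = -3
p(s) = 6 + s (p(s) = 1/(1/(s + 6)) = 1/(1/(6 + s)) = 6 + s)
192*p(P) = 192*(6 - 3) = 192*3 = 576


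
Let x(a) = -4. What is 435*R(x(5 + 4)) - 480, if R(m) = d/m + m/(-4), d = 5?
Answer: -2355/4 ≈ -588.75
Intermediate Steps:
R(m) = 5/m - m/4 (R(m) = 5/m + m/(-4) = 5/m + m*(-¼) = 5/m - m/4)
435*R(x(5 + 4)) - 480 = 435*(5/(-4) - ¼*(-4)) - 480 = 435*(5*(-¼) + 1) - 480 = 435*(-5/4 + 1) - 480 = 435*(-¼) - 480 = -435/4 - 480 = -2355/4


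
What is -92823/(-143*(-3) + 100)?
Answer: -92823/529 ≈ -175.47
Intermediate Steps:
-92823/(-143*(-3) + 100) = -92823/(429 + 100) = -92823/529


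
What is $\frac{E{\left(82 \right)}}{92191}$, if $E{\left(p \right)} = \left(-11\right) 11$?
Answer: $- \frac{11}{8381} \approx -0.0013125$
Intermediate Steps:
$E{\left(p \right)} = -121$
$\frac{E{\left(82 \right)}}{92191} = - \frac{121}{92191} = \left(-121\right) \frac{1}{92191} = - \frac{11}{8381}$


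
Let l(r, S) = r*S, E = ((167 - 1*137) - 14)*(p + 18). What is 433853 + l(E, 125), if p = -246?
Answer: -22147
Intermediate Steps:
E = -3648 (E = ((167 - 1*137) - 14)*(-246 + 18) = ((167 - 137) - 14)*(-228) = (30 - 14)*(-228) = 16*(-228) = -3648)
l(r, S) = S*r
433853 + l(E, 125) = 433853 + 125*(-3648) = 433853 - 456000 = -22147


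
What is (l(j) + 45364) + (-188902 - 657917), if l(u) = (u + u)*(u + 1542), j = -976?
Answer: -1906287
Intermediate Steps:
l(u) = 2*u*(1542 + u) (l(u) = (2*u)*(1542 + u) = 2*u*(1542 + u))
(l(j) + 45364) + (-188902 - 657917) = (2*(-976)*(1542 - 976) + 45364) + (-188902 - 657917) = (2*(-976)*566 + 45364) - 846819 = (-1104832 + 45364) - 846819 = -1059468 - 846819 = -1906287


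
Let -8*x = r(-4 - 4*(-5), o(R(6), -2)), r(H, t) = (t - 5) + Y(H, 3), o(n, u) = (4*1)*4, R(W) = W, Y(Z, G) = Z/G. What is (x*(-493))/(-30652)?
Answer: -24157/735648 ≈ -0.032838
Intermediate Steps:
o(n, u) = 16 (o(n, u) = 4*4 = 16)
r(H, t) = -5 + t + H/3 (r(H, t) = (t - 5) + H/3 = (-5 + t) + H*(1/3) = (-5 + t) + H/3 = -5 + t + H/3)
x = -49/24 (x = -(-5 + 16 + (-4 - 4*(-5))/3)/8 = -(-5 + 16 + (-4 + 20)/3)/8 = -(-5 + 16 + (1/3)*16)/8 = -(-5 + 16 + 16/3)/8 = -1/8*49/3 = -49/24 ≈ -2.0417)
(x*(-493))/(-30652) = -49/24*(-493)/(-30652) = (24157/24)*(-1/30652) = -24157/735648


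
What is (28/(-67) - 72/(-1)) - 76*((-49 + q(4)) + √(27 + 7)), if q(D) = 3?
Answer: 239028/67 - 76*√34 ≈ 3124.4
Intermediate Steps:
(28/(-67) - 72/(-1)) - 76*((-49 + q(4)) + √(27 + 7)) = (28/(-67) - 72/(-1)) - 76*((-49 + 3) + √(27 + 7)) = (28*(-1/67) - 72*(-1)) - 76*(-46 + √34) = (-28/67 + 72) + (3496 - 76*√34) = 4796/67 + (3496 - 76*√34) = 239028/67 - 76*√34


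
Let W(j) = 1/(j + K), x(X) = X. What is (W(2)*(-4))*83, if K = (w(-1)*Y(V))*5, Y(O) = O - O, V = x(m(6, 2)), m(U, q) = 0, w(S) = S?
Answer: -166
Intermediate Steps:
V = 0
Y(O) = 0
K = 0 (K = -1*0*5 = 0*5 = 0)
W(j) = 1/j (W(j) = 1/(j + 0) = 1/j)
(W(2)*(-4))*83 = (-4/2)*83 = ((½)*(-4))*83 = -2*83 = -166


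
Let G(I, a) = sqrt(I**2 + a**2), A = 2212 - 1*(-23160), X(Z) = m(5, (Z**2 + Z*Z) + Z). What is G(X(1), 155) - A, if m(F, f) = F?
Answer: -25372 + 5*sqrt(962) ≈ -25217.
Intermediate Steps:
X(Z) = 5
A = 25372 (A = 2212 + 23160 = 25372)
G(X(1), 155) - A = sqrt(5**2 + 155**2) - 1*25372 = sqrt(25 + 24025) - 25372 = sqrt(24050) - 25372 = 5*sqrt(962) - 25372 = -25372 + 5*sqrt(962)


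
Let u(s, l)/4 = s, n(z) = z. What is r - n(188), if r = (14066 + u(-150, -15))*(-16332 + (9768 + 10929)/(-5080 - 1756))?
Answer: -751849497101/3418 ≈ -2.1997e+8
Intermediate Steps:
u(s, l) = 4*s
r = -751848854517/3418 (r = (14066 + 4*(-150))*(-16332 + (9768 + 10929)/(-5080 - 1756)) = (14066 - 600)*(-16332 + 20697/(-6836)) = 13466*(-16332 + 20697*(-1/6836)) = 13466*(-16332 - 20697/6836) = 13466*(-111666249/6836) = -751848854517/3418 ≈ -2.1997e+8)
r - n(188) = -751848854517/3418 - 1*188 = -751848854517/3418 - 188 = -751849497101/3418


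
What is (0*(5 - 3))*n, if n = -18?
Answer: 0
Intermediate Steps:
(0*(5 - 3))*n = (0*(5 - 3))*(-18) = (0*2)*(-18) = 0*(-18) = 0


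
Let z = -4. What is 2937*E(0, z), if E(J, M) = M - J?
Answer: -11748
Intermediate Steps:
2937*E(0, z) = 2937*(-4 - 1*0) = 2937*(-4 + 0) = 2937*(-4) = -11748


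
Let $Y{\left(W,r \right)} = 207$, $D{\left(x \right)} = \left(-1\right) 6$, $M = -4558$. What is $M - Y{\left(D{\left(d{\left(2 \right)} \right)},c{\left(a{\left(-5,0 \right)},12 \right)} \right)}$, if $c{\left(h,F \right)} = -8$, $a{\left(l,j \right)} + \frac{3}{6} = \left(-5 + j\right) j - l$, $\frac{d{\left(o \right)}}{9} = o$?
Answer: $-4765$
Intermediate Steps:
$d{\left(o \right)} = 9 o$
$D{\left(x \right)} = -6$
$a{\left(l,j \right)} = - \frac{1}{2} - l + j \left(-5 + j\right)$ ($a{\left(l,j \right)} = - \frac{1}{2} + \left(\left(-5 + j\right) j - l\right) = - \frac{1}{2} + \left(j \left(-5 + j\right) - l\right) = - \frac{1}{2} + \left(- l + j \left(-5 + j\right)\right) = - \frac{1}{2} - l + j \left(-5 + j\right)$)
$M - Y{\left(D{\left(d{\left(2 \right)} \right)},c{\left(a{\left(-5,0 \right)},12 \right)} \right)} = -4558 - 207 = -4765$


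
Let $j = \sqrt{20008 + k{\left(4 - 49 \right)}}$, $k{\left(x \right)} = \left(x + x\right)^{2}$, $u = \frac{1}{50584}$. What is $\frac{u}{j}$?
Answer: $\frac{\sqrt{7027}}{710907536} \approx 1.1792 \cdot 10^{-7}$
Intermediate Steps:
$u = \frac{1}{50584} \approx 1.9769 \cdot 10^{-5}$
$k{\left(x \right)} = 4 x^{2}$ ($k{\left(x \right)} = \left(2 x\right)^{2} = 4 x^{2}$)
$j = 2 \sqrt{7027}$ ($j = \sqrt{20008 + 4 \left(4 - 49\right)^{2}} = \sqrt{20008 + 4 \left(-45\right)^{2}} = \sqrt{20008 + 4 \cdot 2025} = \sqrt{20008 + 8100} = \sqrt{28108} = 2 \sqrt{7027} \approx 167.65$)
$\frac{u}{j} = \frac{1}{50584 \cdot 2 \sqrt{7027}} = \frac{\frac{1}{14054} \sqrt{7027}}{50584} = \frac{\sqrt{7027}}{710907536}$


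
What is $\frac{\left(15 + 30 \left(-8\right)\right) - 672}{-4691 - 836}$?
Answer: $\frac{897}{5527} \approx 0.16229$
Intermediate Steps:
$\frac{\left(15 + 30 \left(-8\right)\right) - 672}{-4691 - 836} = \frac{\left(15 - 240\right) - 672}{-5527} = \left(-225 - 672\right) \left(- \frac{1}{5527}\right) = \left(-897\right) \left(- \frac{1}{5527}\right) = \frac{897}{5527}$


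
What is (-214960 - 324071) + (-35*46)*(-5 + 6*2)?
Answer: -550301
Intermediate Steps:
(-214960 - 324071) + (-35*46)*(-5 + 6*2) = -539031 - 1610*(-5 + 12) = -539031 - 1610*7 = -539031 - 11270 = -550301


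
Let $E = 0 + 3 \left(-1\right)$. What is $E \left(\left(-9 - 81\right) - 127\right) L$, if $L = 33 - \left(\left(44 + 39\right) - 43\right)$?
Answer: $-4557$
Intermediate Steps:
$L = -7$ ($L = 33 - \left(83 - 43\right) = 33 - 40 = -7$)
$E = -3$ ($E = 0 - 3 = -3$)
$E \left(\left(-9 - 81\right) - 127\right) L = - 3 \left(\left(-9 - 81\right) - 127\right) \left(-7\right) = - 3 \left(-90 - 127\right) \left(-7\right) = \left(-3\right) \left(-217\right) \left(-7\right) = 651 \left(-7\right) = -4557$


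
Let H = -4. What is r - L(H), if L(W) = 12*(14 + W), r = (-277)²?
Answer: 76609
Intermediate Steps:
r = 76729
L(W) = 168 + 12*W
r - L(H) = 76729 - (168 + 12*(-4)) = 76729 - (168 - 48) = 76729 - 1*120 = 76729 - 120 = 76609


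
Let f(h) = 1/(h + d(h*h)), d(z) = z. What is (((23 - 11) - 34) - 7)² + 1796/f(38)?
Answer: 2662513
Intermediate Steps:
f(h) = 1/(h + h²) (f(h) = 1/(h + h*h) = 1/(h + h²))
(((23 - 11) - 34) - 7)² + 1796/f(38) = (((23 - 11) - 34) - 7)² + 1796/((1/(38*(1 + 38)))) = ((12 - 34) - 7)² + 1796/(((1/38)/39)) = (-22 - 7)² + 1796/(((1/38)*(1/39))) = (-29)² + 1796/(1/1482) = 841 + 1796*1482 = 841 + 2661672 = 2662513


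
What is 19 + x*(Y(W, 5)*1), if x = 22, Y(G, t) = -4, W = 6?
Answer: -69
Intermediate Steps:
19 + x*(Y(W, 5)*1) = 19 + 22*(-4*1) = 19 + 22*(-4) = 19 - 88 = -69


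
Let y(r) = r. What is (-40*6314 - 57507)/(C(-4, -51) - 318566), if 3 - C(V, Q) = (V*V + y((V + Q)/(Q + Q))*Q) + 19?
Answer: 620134/637141 ≈ 0.97331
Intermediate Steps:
C(V, Q) = -16 - V**2 - Q/2 - V/2 (C(V, Q) = 3 - ((V*V + ((V + Q)/(Q + Q))*Q) + 19) = 3 - ((V**2 + ((Q + V)/((2*Q)))*Q) + 19) = 3 - ((V**2 + ((Q + V)*(1/(2*Q)))*Q) + 19) = 3 - ((V**2 + ((Q + V)/(2*Q))*Q) + 19) = 3 - ((V**2 + (Q/2 + V/2)) + 19) = 3 - ((V**2 + Q/2 + V/2) + 19) = 3 - (19 + V**2 + Q/2 + V/2) = 3 + (-19 - V**2 - Q/2 - V/2) = -16 - V**2 - Q/2 - V/2)
(-40*6314 - 57507)/(C(-4, -51) - 318566) = (-40*6314 - 57507)/((-16 - 1*(-4)**2 - 1/2*(-51) - 1/2*(-4)) - 318566) = (-252560 - 57507)/((-16 - 1*16 + 51/2 + 2) - 318566) = -310067/((-16 - 16 + 51/2 + 2) - 318566) = -310067/(-9/2 - 318566) = -310067/(-637141/2) = -310067*(-2/637141) = 620134/637141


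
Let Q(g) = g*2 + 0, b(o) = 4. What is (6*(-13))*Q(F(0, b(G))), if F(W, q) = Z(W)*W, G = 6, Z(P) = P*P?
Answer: 0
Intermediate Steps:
Z(P) = P²
F(W, q) = W³ (F(W, q) = W²*W = W³)
Q(g) = 2*g (Q(g) = 2*g + 0 = 2*g)
(6*(-13))*Q(F(0, b(G))) = (6*(-13))*(2*0³) = -156*0 = -78*0 = 0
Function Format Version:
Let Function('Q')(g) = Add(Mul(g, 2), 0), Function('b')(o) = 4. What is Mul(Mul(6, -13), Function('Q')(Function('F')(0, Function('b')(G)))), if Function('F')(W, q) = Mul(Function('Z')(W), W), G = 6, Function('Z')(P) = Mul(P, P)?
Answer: 0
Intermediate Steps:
Function('Z')(P) = Pow(P, 2)
Function('F')(W, q) = Pow(W, 3) (Function('F')(W, q) = Mul(Pow(W, 2), W) = Pow(W, 3))
Function('Q')(g) = Mul(2, g) (Function('Q')(g) = Add(Mul(2, g), 0) = Mul(2, g))
Mul(Mul(6, -13), Function('Q')(Function('F')(0, Function('b')(G)))) = Mul(Mul(6, -13), Mul(2, Pow(0, 3))) = Mul(-78, Mul(2, 0)) = Mul(-78, 0) = 0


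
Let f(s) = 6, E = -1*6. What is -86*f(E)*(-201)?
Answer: 103716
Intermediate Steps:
E = -6
-86*f(E)*(-201) = -86*6*(-201) = -516*(-201) = 103716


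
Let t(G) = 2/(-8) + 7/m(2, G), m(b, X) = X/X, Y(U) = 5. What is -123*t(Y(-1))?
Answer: -3321/4 ≈ -830.25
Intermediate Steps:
m(b, X) = 1
t(G) = 27/4 (t(G) = 2/(-8) + 7/1 = 2*(-1/8) + 7*1 = -1/4 + 7 = 27/4)
-123*t(Y(-1)) = -123*27/4 = -3321/4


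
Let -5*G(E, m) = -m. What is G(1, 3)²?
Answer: 9/25 ≈ 0.36000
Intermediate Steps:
G(E, m) = m/5 (G(E, m) = -(-1)*m/5 = m/5)
G(1, 3)² = ((⅕)*3)² = (⅗)² = 9/25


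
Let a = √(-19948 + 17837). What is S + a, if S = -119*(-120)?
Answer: 14280 + I*√2111 ≈ 14280.0 + 45.946*I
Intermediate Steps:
a = I*√2111 (a = √(-2111) = I*√2111 ≈ 45.946*I)
S = 14280
S + a = 14280 + I*√2111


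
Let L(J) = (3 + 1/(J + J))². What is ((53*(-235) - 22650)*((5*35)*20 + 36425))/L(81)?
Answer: -36782727628500/237169 ≈ -1.5509e+8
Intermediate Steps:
L(J) = (3 + 1/(2*J))²
((53*(-235) - 22650)*((5*35)*20 + 36425))/L(81) = ((53*(-235) - 22650)*((5*35)*20 + 36425))/(((¼)*(1 + 6*81)²/81²)) = ((-12455 - 22650)*(175*20 + 36425))/(((¼)*(1/6561)*(1 + 486)²)) = (-35105*(3500 + 36425))/(((¼)*(1/6561)*487²)) = (-35105*39925)/(((¼)*(1/6561)*237169)) = -1401567125/237169/26244 = -1401567125*26244/237169 = -36782727628500/237169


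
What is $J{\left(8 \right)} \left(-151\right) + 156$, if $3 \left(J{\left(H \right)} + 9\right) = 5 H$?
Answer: $- \frac{1495}{3} \approx -498.33$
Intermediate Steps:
$J{\left(H \right)} = -9 + \frac{5 H}{3}$
$J{\left(8 \right)} \left(-151\right) + 156 = \left(-9 + \frac{5}{3} \cdot 8\right) \left(-151\right) + 156 = \left(-9 + \frac{40}{3}\right) \left(-151\right) + 156 = \frac{13}{3} \left(-151\right) + 156 = - \frac{1963}{3} + 156 = - \frac{1495}{3}$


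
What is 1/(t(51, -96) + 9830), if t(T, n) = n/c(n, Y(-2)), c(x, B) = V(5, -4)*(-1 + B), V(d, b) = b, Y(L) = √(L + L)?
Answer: 24563/241336618 + 12*I/120668309 ≈ 0.00010178 + 9.9446e-8*I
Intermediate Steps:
Y(L) = √2*√L (Y(L) = √(2*L) = √2*√L)
c(x, B) = 4 - 4*B (c(x, B) = -4*(-1 + B) = 4 - 4*B)
t(T, n) = n*(4 + 8*I)/80 (t(T, n) = n/(4 - 4*√2*√(-2)) = n/(4 - 4*√2*I*√2) = n/(4 - 8*I) = n*((4 + 8*I)/80) = n*(4 + 8*I)/80)
1/(t(51, -96) + 9830) = 1/((1/20)*(-96)*(1 + 2*I) + 9830) = 1/((-24/5 - 48*I/5) + 9830) = 1/(49126/5 - 48*I/5) = 5*(49126/5 + 48*I/5)/482673236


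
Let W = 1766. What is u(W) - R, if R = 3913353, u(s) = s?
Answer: -3911587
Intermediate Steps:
u(W) - R = 1766 - 1*3913353 = 1766 - 3913353 = -3911587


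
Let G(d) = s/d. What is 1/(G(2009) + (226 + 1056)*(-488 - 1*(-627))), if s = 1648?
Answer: 2009/358001430 ≈ 5.6117e-6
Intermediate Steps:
G(d) = 1648/d
1/(G(2009) + (226 + 1056)*(-488 - 1*(-627))) = 1/(1648/2009 + (226 + 1056)*(-488 - 1*(-627))) = 1/(1648*(1/2009) + 1282*(-488 + 627)) = 1/(1648/2009 + 1282*139) = 1/(1648/2009 + 178198) = 1/(358001430/2009) = 2009/358001430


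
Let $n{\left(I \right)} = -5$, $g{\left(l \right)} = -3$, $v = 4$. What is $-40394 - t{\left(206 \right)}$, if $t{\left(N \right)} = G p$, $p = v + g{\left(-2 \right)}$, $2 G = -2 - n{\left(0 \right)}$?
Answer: $- \frac{80791}{2} \approx -40396.0$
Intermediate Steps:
$G = \frac{3}{2}$ ($G = \frac{-2 - -5}{2} = \frac{-2 + 5}{2} = \frac{1}{2} \cdot 3 = \frac{3}{2} \approx 1.5$)
$p = 1$ ($p = 4 - 3 = 1$)
$t{\left(N \right)} = \frac{3}{2}$ ($t{\left(N \right)} = \frac{3}{2} \cdot 1 = \frac{3}{2}$)
$-40394 - t{\left(206 \right)} = -40394 - \frac{3}{2} = - \frac{80791}{2}$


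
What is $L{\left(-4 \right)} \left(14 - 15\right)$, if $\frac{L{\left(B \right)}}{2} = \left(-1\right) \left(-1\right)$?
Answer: $-2$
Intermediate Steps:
$L{\left(B \right)} = 2$ ($L{\left(B \right)} = 2 \left(\left(-1\right) \left(-1\right)\right) = 2 \cdot 1 = 2$)
$L{\left(-4 \right)} \left(14 - 15\right) = 2 \left(14 - 15\right) = 2 \left(-1\right) = -2$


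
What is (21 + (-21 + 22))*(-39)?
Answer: -858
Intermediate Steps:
(21 + (-21 + 22))*(-39) = (21 + 1)*(-39) = 22*(-39) = -858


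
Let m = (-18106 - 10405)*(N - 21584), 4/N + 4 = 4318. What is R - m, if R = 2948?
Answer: -1327371315710/2157 ≈ -6.1538e+8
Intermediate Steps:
N = 2/2157 (N = 4/(-4 + 4318) = 4/4314 = 4*(1/4314) = 2/2157 ≈ 0.00092721)
m = 1327377674546/2157 (m = (-18106 - 10405)*(2/2157 - 21584) = -28511*(-46556686/2157) = 1327377674546/2157 ≈ 6.1538e+8)
R - m = 2948 - 1*1327377674546/2157 = 2948 - 1327377674546/2157 = -1327371315710/2157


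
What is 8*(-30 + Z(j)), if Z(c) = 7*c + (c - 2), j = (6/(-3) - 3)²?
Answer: 1344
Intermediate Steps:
j = 25 (j = (6*(-⅓) - 3)² = (-2 - 3)² = (-5)² = 25)
Z(c) = -2 + 8*c (Z(c) = 7*c + (-2 + c) = -2 + 8*c)
8*(-30 + Z(j)) = 8*(-30 + (-2 + 8*25)) = 8*(-30 + (-2 + 200)) = 8*(-30 + 198) = 8*168 = 1344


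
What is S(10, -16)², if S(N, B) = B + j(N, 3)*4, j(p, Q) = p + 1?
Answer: 784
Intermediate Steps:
j(p, Q) = 1 + p
S(N, B) = 4 + B + 4*N (S(N, B) = B + (1 + N)*4 = B + (4 + 4*N) = 4 + B + 4*N)
S(10, -16)² = (4 - 16 + 4*10)² = (4 - 16 + 40)² = 28² = 784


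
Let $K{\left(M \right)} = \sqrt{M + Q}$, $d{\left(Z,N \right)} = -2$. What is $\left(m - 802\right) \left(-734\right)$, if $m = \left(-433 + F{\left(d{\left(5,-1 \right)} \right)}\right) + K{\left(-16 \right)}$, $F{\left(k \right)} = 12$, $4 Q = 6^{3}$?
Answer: $897682 - 734 \sqrt{38} \approx 8.9316 \cdot 10^{5}$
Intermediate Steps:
$Q = 54$ ($Q = \frac{6^{3}}{4} = \frac{1}{4} \cdot 216 = 54$)
$K{\left(M \right)} = \sqrt{54 + M}$ ($K{\left(M \right)} = \sqrt{M + 54} = \sqrt{54 + M}$)
$m = -421 + \sqrt{38}$ ($m = \left(-433 + 12\right) + \sqrt{54 - 16} = -421 + \sqrt{38} \approx -414.84$)
$\left(m - 802\right) \left(-734\right) = \left(\left(-421 + \sqrt{38}\right) - 802\right) \left(-734\right) = \left(-1223 + \sqrt{38}\right) \left(-734\right) = 897682 - 734 \sqrt{38}$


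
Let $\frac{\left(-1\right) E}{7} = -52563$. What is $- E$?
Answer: $-367941$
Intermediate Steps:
$E = 367941$ ($E = \left(-7\right) \left(-52563\right) = 367941$)
$- E = \left(-1\right) 367941 = -367941$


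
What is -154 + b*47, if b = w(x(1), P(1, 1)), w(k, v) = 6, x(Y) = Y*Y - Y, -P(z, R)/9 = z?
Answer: 128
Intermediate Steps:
P(z, R) = -9*z
x(Y) = Y² - Y
b = 6
-154 + b*47 = -154 + 6*47 = -154 + 282 = 128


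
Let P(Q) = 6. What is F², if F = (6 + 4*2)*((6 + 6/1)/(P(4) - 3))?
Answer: 3136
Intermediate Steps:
F = 56 (F = (6 + 4*2)*((6 + 6/1)/(6 - 3)) = (6 + 8)*((6 + 6*1)/3) = 14*((6 + 6)*(⅓)) = 14*(12*(⅓)) = 14*4 = 56)
F² = 56² = 3136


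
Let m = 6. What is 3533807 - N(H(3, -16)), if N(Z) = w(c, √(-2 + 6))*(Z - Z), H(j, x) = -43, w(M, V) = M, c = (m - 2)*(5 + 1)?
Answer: 3533807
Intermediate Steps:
c = 24 (c = (6 - 2)*(5 + 1) = 4*6 = 24)
N(Z) = 0 (N(Z) = 24*(Z - Z) = 24*0 = 0)
3533807 - N(H(3, -16)) = 3533807 - 1*0 = 3533807 + 0 = 3533807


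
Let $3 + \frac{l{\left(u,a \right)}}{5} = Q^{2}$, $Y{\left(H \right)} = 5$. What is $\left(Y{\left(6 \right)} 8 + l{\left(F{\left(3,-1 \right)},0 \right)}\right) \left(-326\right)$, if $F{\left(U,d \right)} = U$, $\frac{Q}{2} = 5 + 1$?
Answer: $-242870$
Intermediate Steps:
$Q = 12$ ($Q = 2 \left(5 + 1\right) = 2 \cdot 6 = 12$)
$l{\left(u,a \right)} = 705$ ($l{\left(u,a \right)} = -15 + 5 \cdot 12^{2} = -15 + 5 \cdot 144 = -15 + 720 = 705$)
$\left(Y{\left(6 \right)} 8 + l{\left(F{\left(3,-1 \right)},0 \right)}\right) \left(-326\right) = \left(5 \cdot 8 + 705\right) \left(-326\right) = \left(40 + 705\right) \left(-326\right) = 745 \left(-326\right) = -242870$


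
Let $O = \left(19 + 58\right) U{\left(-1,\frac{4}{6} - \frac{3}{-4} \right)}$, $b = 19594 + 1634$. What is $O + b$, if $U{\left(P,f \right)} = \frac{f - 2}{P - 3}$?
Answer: $\frac{1019483}{48} \approx 21239.0$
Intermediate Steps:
$b = 21228$
$U{\left(P,f \right)} = \frac{-2 + f}{-3 + P}$
$O = \frac{539}{48}$ ($O = \left(19 + 58\right) \frac{-2 + \left(\frac{4}{6} - \frac{3}{-4}\right)}{-3 - 1} = 77 \frac{-2 + \left(4 \cdot \frac{1}{6} - - \frac{3}{4}\right)}{-4} = 77 \left(- \frac{-2 + \left(\frac{2}{3} + \frac{3}{4}\right)}{4}\right) = 77 \left(- \frac{-2 + \frac{17}{12}}{4}\right) = 77 \left(\left(- \frac{1}{4}\right) \left(- \frac{7}{12}\right)\right) = 77 \cdot \frac{7}{48} = \frac{539}{48} \approx 11.229$)
$O + b = \frac{539}{48} + 21228 = \frac{1019483}{48}$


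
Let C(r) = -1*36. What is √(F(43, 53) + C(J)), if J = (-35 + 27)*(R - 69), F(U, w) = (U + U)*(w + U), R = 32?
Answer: 2*√2055 ≈ 90.664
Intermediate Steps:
F(U, w) = 2*U*(U + w) (F(U, w) = (2*U)*(U + w) = 2*U*(U + w))
J = 296 (J = (-35 + 27)*(32 - 69) = -8*(-37) = 296)
C(r) = -36
√(F(43, 53) + C(J)) = √(2*43*(43 + 53) - 36) = √(2*43*96 - 36) = √(8256 - 36) = √8220 = 2*√2055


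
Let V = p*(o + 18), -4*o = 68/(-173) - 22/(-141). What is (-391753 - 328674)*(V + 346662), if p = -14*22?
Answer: -5994274065710320/24393 ≈ -2.4574e+11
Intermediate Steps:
p = -308
o = 2891/48786 (o = -(68/(-173) - 22/(-141))/4 = -(68*(-1/173) - 22*(-1/141))/4 = -(-68/173 + 22/141)/4 = -1/4*(-5782/24393) = 2891/48786 ≈ 0.059259)
V = -135680006/24393 (V = -308*(2891/48786 + 18) = -308*881039/48786 = -135680006/24393 ≈ -5562.3)
(-391753 - 328674)*(V + 346662) = (-391753 - 328674)*(-135680006/24393 + 346662) = -720427*8320446160/24393 = -5994274065710320/24393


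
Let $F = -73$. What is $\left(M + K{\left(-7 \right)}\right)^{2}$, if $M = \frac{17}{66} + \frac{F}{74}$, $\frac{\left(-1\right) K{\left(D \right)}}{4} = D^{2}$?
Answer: $\frac{57698922436}{1490841} \approx 38702.0$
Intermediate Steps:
$K{\left(D \right)} = - 4 D^{2}$
$M = - \frac{890}{1221}$ ($M = \frac{17}{66} - \frac{73}{74} = - \frac{890}{1221} \approx -0.72891$)
$\left(M + K{\left(-7 \right)}\right)^{2} = \left(- \frac{890}{1221} - 4 \left(-7\right)^{2}\right)^{2} = \left(- \frac{890}{1221} - 196\right)^{2} = \left(- \frac{240206}{1221}\right)^{2} = \frac{57698922436}{1490841}$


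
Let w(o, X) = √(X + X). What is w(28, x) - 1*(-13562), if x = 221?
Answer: 13562 + √442 ≈ 13583.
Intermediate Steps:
w(o, X) = √2*√X (w(o, X) = √(2*X) = √2*√X)
w(28, x) - 1*(-13562) = √2*√221 - 1*(-13562) = √442 + 13562 = 13562 + √442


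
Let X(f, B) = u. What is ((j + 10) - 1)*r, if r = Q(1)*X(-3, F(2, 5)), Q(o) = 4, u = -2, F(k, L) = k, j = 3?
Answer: -96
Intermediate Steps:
X(f, B) = -2
r = -8 (r = 4*(-2) = -8)
((j + 10) - 1)*r = ((3 + 10) - 1)*(-8) = (13 - 1)*(-8) = 12*(-8) = -96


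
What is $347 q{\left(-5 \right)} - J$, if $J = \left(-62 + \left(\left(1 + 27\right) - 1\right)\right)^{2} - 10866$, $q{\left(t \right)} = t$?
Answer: $7906$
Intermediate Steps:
$J = -9641$ ($J = \left(-62 + \left(28 - 1\right)\right)^{2} - 10866 = \left(-62 + 27\right)^{2} - 10866 = \left(-35\right)^{2} - 10866 = 1225 - 10866 = -9641$)
$347 q{\left(-5 \right)} - J = 347 \left(-5\right) - -9641 = -1735 + 9641 = 7906$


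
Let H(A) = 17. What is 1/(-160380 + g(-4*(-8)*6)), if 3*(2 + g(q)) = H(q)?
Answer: -3/481129 ≈ -6.2353e-6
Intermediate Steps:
g(q) = 11/3 (g(q) = -2 + (⅓)*17 = -2 + 17/3 = 11/3)
1/(-160380 + g(-4*(-8)*6)) = 1/(-160380 + 11/3) = 1/(-481129/3) = -3/481129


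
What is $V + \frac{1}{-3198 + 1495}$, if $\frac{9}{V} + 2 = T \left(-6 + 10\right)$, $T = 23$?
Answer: $\frac{1693}{17030} \approx 0.099413$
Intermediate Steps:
$V = \frac{1}{10}$ ($V = \frac{9}{-2 + 23 \left(-6 + 10\right)} = \frac{9}{-2 + 23 \cdot 4} = \frac{9}{-2 + 92} = \frac{9}{90} = 9 \cdot \frac{1}{90} = \frac{1}{10} \approx 0.1$)
$V + \frac{1}{-3198 + 1495} = \frac{1}{10} + \frac{1}{-3198 + 1495} = \frac{1}{10} + \frac{1}{-1703} = \frac{1}{10} - \frac{1}{1703} = \frac{1693}{17030}$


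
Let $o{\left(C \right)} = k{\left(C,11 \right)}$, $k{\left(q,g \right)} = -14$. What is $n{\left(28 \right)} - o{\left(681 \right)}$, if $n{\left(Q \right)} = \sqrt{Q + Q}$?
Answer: $14 + 2 \sqrt{14} \approx 21.483$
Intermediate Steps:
$o{\left(C \right)} = -14$
$n{\left(Q \right)} = \sqrt{2} \sqrt{Q}$ ($n{\left(Q \right)} = \sqrt{2 Q} = \sqrt{2} \sqrt{Q}$)
$n{\left(28 \right)} - o{\left(681 \right)} = \sqrt{2} \sqrt{28} - -14 = \sqrt{2} \cdot 2 \sqrt{7} + 14 = 2 \sqrt{14} + 14 = 14 + 2 \sqrt{14}$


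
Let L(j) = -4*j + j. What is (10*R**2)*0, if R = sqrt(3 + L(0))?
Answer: 0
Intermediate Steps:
L(j) = -3*j
R = sqrt(3) (R = sqrt(3 - 3*0) = sqrt(3 + 0) = sqrt(3) ≈ 1.7320)
(10*R**2)*0 = (10*(sqrt(3))**2)*0 = (10*3)*0 = 30*0 = 0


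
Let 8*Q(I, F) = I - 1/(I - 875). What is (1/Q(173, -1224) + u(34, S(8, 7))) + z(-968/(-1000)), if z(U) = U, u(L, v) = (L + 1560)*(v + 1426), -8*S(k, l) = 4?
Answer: 34494713073212/15180875 ≈ 2.2722e+6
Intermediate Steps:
S(k, l) = -½ (S(k, l) = -⅛*4 = -½)
u(L, v) = (1426 + v)*(1560 + L) (u(L, v) = (1560 + L)*(1426 + v) = (1426 + v)*(1560 + L))
Q(I, F) = -1/(8*(-875 + I)) + I/8 (Q(I, F) = (I - 1/(I - 875))/8 = (I - 1/(-875 + I))/8 = -1/(8*(-875 + I)) + I/8)
(1/Q(173, -1224) + u(34, S(8, 7))) + z(-968/(-1000)) = (1/((-1 + 173² - 875*173)/(8*(-875 + 173))) + (2224560 + 1426*34 + 1560*(-½) + 34*(-½))) - 968/(-1000) = (1/((⅛)*(-1 + 29929 - 151375)/(-702)) + (2224560 + 48484 - 780 - 17)) - 968*(-1/1000) = (1/((⅛)*(-1/702)*(-121447)) + 2272247) + 121/125 = (1/(121447/5616) + 2272247) + 121/125 = (5616/121447 + 2272247) + 121/125 = 275957587025/121447 + 121/125 = 34494713073212/15180875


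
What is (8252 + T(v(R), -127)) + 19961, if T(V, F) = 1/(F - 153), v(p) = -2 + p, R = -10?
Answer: 7899639/280 ≈ 28213.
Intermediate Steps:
T(V, F) = 1/(-153 + F)
(8252 + T(v(R), -127)) + 19961 = (8252 + 1/(-153 - 127)) + 19961 = (8252 + 1/(-280)) + 19961 = (8252 - 1/280) + 19961 = 2310559/280 + 19961 = 7899639/280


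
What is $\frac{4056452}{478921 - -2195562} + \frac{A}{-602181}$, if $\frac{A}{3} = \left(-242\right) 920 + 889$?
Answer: $\frac{156367635593}{59648994349} \approx 2.6215$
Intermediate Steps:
$A = -665253$ ($A = 3 \left(\left(-242\right) 920 + 889\right) = 3 \left(-222640 + 889\right) = 3 \left(-221751\right) = -665253$)
$\frac{4056452}{478921 - -2195562} + \frac{A}{-602181} = \frac{4056452}{478921 - -2195562} - \frac{665253}{-602181} = \frac{4056452}{478921 + 2195562} - - \frac{24639}{22303} = \frac{4056452}{2674483} + \frac{24639}{22303} = \frac{156367635593}{59648994349}$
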